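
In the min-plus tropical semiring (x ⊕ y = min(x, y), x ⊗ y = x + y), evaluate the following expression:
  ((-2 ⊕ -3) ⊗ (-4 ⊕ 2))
((-2 ⊕ -3) ⊗ (-4 ⊕ 2)) = -7

Expand innermost to outermost. Recall ⊕ takes the minimum of its arguments and ⊗ takes their sum. Working out the expression ((-2 ⊕ -3) ⊗ (-4 ⊕ 2)) gives -7.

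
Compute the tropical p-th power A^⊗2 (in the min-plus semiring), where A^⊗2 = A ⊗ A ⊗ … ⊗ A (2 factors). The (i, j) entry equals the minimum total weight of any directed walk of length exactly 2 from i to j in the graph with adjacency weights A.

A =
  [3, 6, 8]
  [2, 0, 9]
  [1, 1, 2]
A^⊗2 =
  [6, 6, 10]
  [2, 0, 9]
  [3, 1, 4]

Each entry (A^⊗2)_ij equals the minimum over all length-2 walks i = v_0 → v_1 → … → v_2 = j of Σ_t A[v_t][v_{t+1}]. For example, for (i, j) = (0, 2) we minimise over 3 possible intermediate vertex sequences; the minimum is 10, attained along the walk 0 → 2 → 2.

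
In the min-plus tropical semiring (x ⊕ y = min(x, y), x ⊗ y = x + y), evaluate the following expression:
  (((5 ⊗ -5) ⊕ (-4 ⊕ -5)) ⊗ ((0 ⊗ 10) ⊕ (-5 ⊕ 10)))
(((5 ⊗ -5) ⊕ (-4 ⊕ -5)) ⊗ ((0 ⊗ 10) ⊕ (-5 ⊕ 10))) = -10

Expand innermost to outermost. Recall ⊕ takes the minimum of its arguments and ⊗ takes their sum. Working out the expression (((5 ⊗ -5) ⊕ (-4 ⊕ -5)) ⊗ ((0 ⊗ 10) ⊕ (-5 ⊕ 10))) gives -10.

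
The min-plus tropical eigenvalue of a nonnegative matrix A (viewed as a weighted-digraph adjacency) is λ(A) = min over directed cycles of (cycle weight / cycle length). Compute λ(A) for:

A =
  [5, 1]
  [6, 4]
λ(A) = 7/2

Enumerate directed cycles and compute their means (weight / length). Sample:
  cycle 0 → 0: weight = 5, length = 1, mean = 5/1 ≈ 5.000
  cycle 1 → 1: weight = 4, length = 1, mean = 4/1 ≈ 4.000
  cycle 0 → 1 → 0: weight = 7, length = 2, mean = 7/2 ≈ 3.500
  cycle 1 → 0 → 1: weight = 7, length = 2, mean = 7/2 ≈ 3.500
Minimum mean = 3.500, attained e.g. along the cycle 0 → 1 → 0 with weight 7 and length 2. So λ(A) = 7/2 = 7/2.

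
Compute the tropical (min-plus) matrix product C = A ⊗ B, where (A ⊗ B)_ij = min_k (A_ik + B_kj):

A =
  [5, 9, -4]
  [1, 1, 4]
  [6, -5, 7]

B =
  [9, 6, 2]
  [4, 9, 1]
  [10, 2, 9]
A ⊗ B =
  [6, -2, 5]
  [5, 6, 2]
  [-1, 4, -4]

Apply the min-plus product entry-by-entry:
  C[0][0] = min over k of (A[0][0] + B[0][0] = 5 + 9 = 14, A[0][1] + B[1][0] = 9 + 4 = 13, A[0][2] + B[2][0] = -4 + 10 = 6) = 6 (attained at k = 2)
  C[0][1] = min over k of (A[0][0] + B[0][1] = 5 + 6 = 11, A[0][1] + B[1][1] = 9 + 9 = 18, A[0][2] + B[2][1] = -4 + 2 = -2) = -2 (attained at k = 2)
  C[0][2] = min over k of (A[0][0] + B[0][2] = 5 + 2 = 7, A[0][1] + B[1][2] = 9 + 1 = 10, A[0][2] + B[2][2] = -4 + 9 = 5) = 5 (attained at k = 2)
  C[1][0] = min over k of (A[1][0] + B[0][0] = 1 + 9 = 10, A[1][1] + B[1][0] = 1 + 4 = 5, A[1][2] + B[2][0] = 4 + 10 = 14) = 5 (attained at k = 1)
  C[1][1] = min over k of (A[1][0] + B[0][1] = 1 + 6 = 7, A[1][1] + B[1][1] = 1 + 9 = 10, A[1][2] + B[2][1] = 4 + 2 = 6) = 6 (attained at k = 2)
  C[1][2] = min over k of (A[1][0] + B[0][2] = 1 + 2 = 3, A[1][1] + B[1][2] = 1 + 1 = 2, A[1][2] + B[2][2] = 4 + 9 = 13) = 2 (attained at k = 1)
  C[2][0] = min over k of (A[2][0] + B[0][0] = 6 + 9 = 15, A[2][1] + B[1][0] = -5 + 4 = -1, A[2][2] + B[2][0] = 7 + 10 = 17) = -1 (attained at k = 1)
  C[2][1] = min over k of (A[2][0] + B[0][1] = 6 + 6 = 12, A[2][1] + B[1][1] = -5 + 9 = 4, A[2][2] + B[2][1] = 7 + 2 = 9) = 4 (attained at k = 1)
  C[2][2] = min over k of (A[2][0] + B[0][2] = 6 + 2 = 8, A[2][1] + B[1][2] = -5 + 1 = -4, A[2][2] + B[2][2] = 7 + 9 = 16) = -4 (attained at k = 1)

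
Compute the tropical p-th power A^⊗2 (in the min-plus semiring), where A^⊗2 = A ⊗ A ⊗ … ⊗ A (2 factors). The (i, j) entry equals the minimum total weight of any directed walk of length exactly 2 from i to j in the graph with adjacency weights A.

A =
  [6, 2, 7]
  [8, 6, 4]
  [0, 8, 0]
A^⊗2 =
  [7, 8, 6]
  [4, 10, 4]
  [0, 2, 0]

Each entry (A^⊗2)_ij equals the minimum over all length-2 walks i = v_0 → v_1 → … → v_2 = j of Σ_t A[v_t][v_{t+1}]. For example, for (i, j) = (0, 2) we minimise over 3 possible intermediate vertex sequences; the minimum is 6, attained along the walk 0 → 1 → 2.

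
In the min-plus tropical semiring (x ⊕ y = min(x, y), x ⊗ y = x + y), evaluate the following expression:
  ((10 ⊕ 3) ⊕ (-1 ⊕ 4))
((10 ⊕ 3) ⊕ (-1 ⊕ 4)) = -1

Expand innermost to outermost. Recall ⊕ takes the minimum of its arguments and ⊗ takes their sum. Working out the expression ((10 ⊕ 3) ⊕ (-1 ⊕ 4)) gives -1.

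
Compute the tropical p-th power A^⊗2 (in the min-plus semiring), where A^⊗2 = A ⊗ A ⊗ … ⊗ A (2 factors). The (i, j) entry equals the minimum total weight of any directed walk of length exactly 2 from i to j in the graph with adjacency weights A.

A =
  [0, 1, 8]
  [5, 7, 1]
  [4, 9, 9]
A^⊗2 =
  [0, 1, 2]
  [5, 6, 8]
  [4, 5, 10]

Each entry (A^⊗2)_ij equals the minimum over all length-2 walks i = v_0 → v_1 → … → v_2 = j of Σ_t A[v_t][v_{t+1}]. For example, for (i, j) = (0, 2) we minimise over 3 possible intermediate vertex sequences; the minimum is 2, attained along the walk 0 → 1 → 2.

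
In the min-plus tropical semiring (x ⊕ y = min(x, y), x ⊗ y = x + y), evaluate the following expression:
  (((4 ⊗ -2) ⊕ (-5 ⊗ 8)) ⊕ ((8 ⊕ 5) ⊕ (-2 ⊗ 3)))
(((4 ⊗ -2) ⊕ (-5 ⊗ 8)) ⊕ ((8 ⊕ 5) ⊕ (-2 ⊗ 3))) = 1

Expand innermost to outermost. Recall ⊕ takes the minimum of its arguments and ⊗ takes their sum. Working out the expression (((4 ⊗ -2) ⊕ (-5 ⊗ 8)) ⊕ ((8 ⊕ 5) ⊕ (-2 ⊗ 3))) gives 1.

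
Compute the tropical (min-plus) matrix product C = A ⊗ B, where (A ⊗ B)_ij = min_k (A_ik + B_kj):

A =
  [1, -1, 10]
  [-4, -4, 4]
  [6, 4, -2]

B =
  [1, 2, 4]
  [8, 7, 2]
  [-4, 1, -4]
A ⊗ B =
  [2, 3, 1]
  [-3, -2, -2]
  [-6, -1, -6]

Apply the min-plus product entry-by-entry:
  C[0][0] = min over k of (A[0][0] + B[0][0] = 1 + 1 = 2, A[0][1] + B[1][0] = -1 + 8 = 7, A[0][2] + B[2][0] = 10 + -4 = 6) = 2 (attained at k = 0)
  C[0][1] = min over k of (A[0][0] + B[0][1] = 1 + 2 = 3, A[0][1] + B[1][1] = -1 + 7 = 6, A[0][2] + B[2][1] = 10 + 1 = 11) = 3 (attained at k = 0)
  C[0][2] = min over k of (A[0][0] + B[0][2] = 1 + 4 = 5, A[0][1] + B[1][2] = -1 + 2 = 1, A[0][2] + B[2][2] = 10 + -4 = 6) = 1 (attained at k = 1)
  C[1][0] = min over k of (A[1][0] + B[0][0] = -4 + 1 = -3, A[1][1] + B[1][0] = -4 + 8 = 4, A[1][2] + B[2][0] = 4 + -4 = 0) = -3 (attained at k = 0)
  C[1][1] = min over k of (A[1][0] + B[0][1] = -4 + 2 = -2, A[1][1] + B[1][1] = -4 + 7 = 3, A[1][2] + B[2][1] = 4 + 1 = 5) = -2 (attained at k = 0)
  C[1][2] = min over k of (A[1][0] + B[0][2] = -4 + 4 = 0, A[1][1] + B[1][2] = -4 + 2 = -2, A[1][2] + B[2][2] = 4 + -4 = 0) = -2 (attained at k = 1)
  C[2][0] = min over k of (A[2][0] + B[0][0] = 6 + 1 = 7, A[2][1] + B[1][0] = 4 + 8 = 12, A[2][2] + B[2][0] = -2 + -4 = -6) = -6 (attained at k = 2)
  C[2][1] = min over k of (A[2][0] + B[0][1] = 6 + 2 = 8, A[2][1] + B[1][1] = 4 + 7 = 11, A[2][2] + B[2][1] = -2 + 1 = -1) = -1 (attained at k = 2)
  C[2][2] = min over k of (A[2][0] + B[0][2] = 6 + 4 = 10, A[2][1] + B[1][2] = 4 + 2 = 6, A[2][2] + B[2][2] = -2 + -4 = -6) = -6 (attained at k = 2)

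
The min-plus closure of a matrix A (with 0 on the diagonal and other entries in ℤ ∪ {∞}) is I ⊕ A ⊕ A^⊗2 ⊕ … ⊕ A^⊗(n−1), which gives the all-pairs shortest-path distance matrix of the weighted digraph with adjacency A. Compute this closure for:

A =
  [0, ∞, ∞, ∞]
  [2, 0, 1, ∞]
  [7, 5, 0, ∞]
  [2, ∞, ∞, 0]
Closure =
  [0, ∞, ∞, ∞]
  [2, 0, 1, ∞]
  [7, 5, 0, ∞]
  [2, ∞, ∞, 0]

This is the Floyd-Warshall all-pairs shortest-path computation. For each intermediate vertex k = 0, 1, …, 3, update dist[i][j] ← min(dist[i][j], dist[i][k] + dist[k][j]). The final matrix gives, for each (i, j), the minimum total weight of any directed path from i to j (possibly empty when i = j).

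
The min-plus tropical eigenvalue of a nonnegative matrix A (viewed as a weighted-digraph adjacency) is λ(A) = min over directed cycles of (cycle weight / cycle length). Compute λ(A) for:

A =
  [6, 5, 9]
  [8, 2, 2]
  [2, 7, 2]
λ(A) = 2

Enumerate directed cycles and compute their means (weight / length). Sample:
  cycle 0 → 0: weight = 6, length = 1, mean = 6/1 ≈ 6.000
  cycle 1 → 1: weight = 2, length = 1, mean = 2/1 ≈ 2.000
  cycle 2 → 2: weight = 2, length = 1, mean = 2/1 ≈ 2.000
  cycle 0 → 1 → 0: weight = 13, length = 2, mean = 13/2 ≈ 6.500
  cycle 0 → 2 → 0: weight = 11, length = 2, mean = 11/2 ≈ 5.500
  cycle 1 → 0 → 1: weight = 13, length = 2, mean = 13/2 ≈ 6.500
Minimum mean = 2.000, attained e.g. along the cycle 1 → 1 with weight 2 and length 1. So λ(A) = 2/1 = 2.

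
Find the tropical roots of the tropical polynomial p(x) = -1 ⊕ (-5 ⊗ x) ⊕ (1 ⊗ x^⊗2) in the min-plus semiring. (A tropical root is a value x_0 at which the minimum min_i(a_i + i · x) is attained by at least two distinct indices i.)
Roots: {-6, 4}

Each tropical root is a break point of the lower envelope of the lines y = a_i + i · x (there are 3 lines, with slopes 0, 1, ..., 2). Only the lines that attain the minimum somewhere contribute to roots; other lines are dominated. Here the surviving (envelope) indices are i = 2, i = 1, i = 0.
Intersections between consecutive envelope lines give the roots: for adjacent envelope indices i < j the intersection is x = (a_i − a_j) / (j − i). Reading off the sorted break points: {-6, 4}.
Verification: at each break x_0, at least two indices attain the minimum of min_i(a_i + i · x_0).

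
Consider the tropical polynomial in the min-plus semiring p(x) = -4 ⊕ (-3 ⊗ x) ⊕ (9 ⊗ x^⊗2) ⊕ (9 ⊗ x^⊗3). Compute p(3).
p(3) = -4

A tropical monomial a ⊗ x^⊗i evaluates to a + i · x. Evaluating each term at x = 3:
  Term 0 contributes -4 + 0 · 3 = -4
  Term 1 contributes -3 + 1 · 3 = 0
  Term 2 contributes 9 + 2 · 3 = 15
  Term 3 contributes 9 + 3 · 3 = 18
p(3) = ⊕ of these = min[-4, 0, 15, 18] = -4.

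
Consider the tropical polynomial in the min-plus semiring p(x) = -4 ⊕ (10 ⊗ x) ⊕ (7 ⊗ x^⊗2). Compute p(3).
p(3) = -4

A tropical monomial a ⊗ x^⊗i evaluates to a + i · x. Evaluating each term at x = 3:
  Term 0 contributes -4 + 0 · 3 = -4
  Term 1 contributes 10 + 1 · 3 = 13
  Term 2 contributes 7 + 2 · 3 = 13
p(3) = ⊕ of these = min[-4, 13, 13] = -4.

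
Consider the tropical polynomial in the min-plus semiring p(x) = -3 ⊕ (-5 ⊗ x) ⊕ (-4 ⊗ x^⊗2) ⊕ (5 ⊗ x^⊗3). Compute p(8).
p(8) = -3

A tropical monomial a ⊗ x^⊗i evaluates to a + i · x. Evaluating each term at x = 8:
  Term 0 contributes -3 + 0 · 8 = -3
  Term 1 contributes -5 + 1 · 8 = 3
  Term 2 contributes -4 + 2 · 8 = 12
  Term 3 contributes 5 + 3 · 8 = 29
p(8) = ⊕ of these = min[-3, 3, 12, 29] = -3.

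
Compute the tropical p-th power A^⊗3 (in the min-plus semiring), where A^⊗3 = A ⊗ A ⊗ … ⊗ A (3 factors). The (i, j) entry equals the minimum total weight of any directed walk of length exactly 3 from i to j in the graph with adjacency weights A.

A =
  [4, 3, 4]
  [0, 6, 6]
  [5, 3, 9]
A^⊗3 =
  [7, 6, 7]
  [3, 7, 8]
  [7, 6, 7]

Each entry (A^⊗3)_ij equals the minimum over all length-3 walks i = v_0 → v_1 → … → v_3 = j of Σ_t A[v_t][v_{t+1}]. For example, for (i, j) = (0, 2) we minimise over 9 possible intermediate vertex sequences; the minimum is 7, attained along the walk 0 → 1 → 0 → 2.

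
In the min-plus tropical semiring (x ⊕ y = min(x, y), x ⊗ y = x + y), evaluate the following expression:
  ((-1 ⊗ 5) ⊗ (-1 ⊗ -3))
((-1 ⊗ 5) ⊗ (-1 ⊗ -3)) = 0

Expand innermost to outermost. Recall ⊕ takes the minimum of its arguments and ⊗ takes their sum. Working out the expression ((-1 ⊗ 5) ⊗ (-1 ⊗ -3)) gives 0.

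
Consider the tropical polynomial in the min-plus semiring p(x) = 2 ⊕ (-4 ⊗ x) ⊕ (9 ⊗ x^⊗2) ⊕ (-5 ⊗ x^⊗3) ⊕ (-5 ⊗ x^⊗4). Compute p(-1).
p(-1) = -9

A tropical monomial a ⊗ x^⊗i evaluates to a + i · x. Evaluating each term at x = -1:
  Term 0 contributes 2 + 0 · -1 = 2
  Term 1 contributes -4 + 1 · -1 = -5
  Term 2 contributes 9 + 2 · -1 = 7
  Term 3 contributes -5 + 3 · -1 = -8
  Term 4 contributes -5 + 4 · -1 = -9
p(-1) = ⊕ of these = min[2, -5, 7, -8, -9] = -9.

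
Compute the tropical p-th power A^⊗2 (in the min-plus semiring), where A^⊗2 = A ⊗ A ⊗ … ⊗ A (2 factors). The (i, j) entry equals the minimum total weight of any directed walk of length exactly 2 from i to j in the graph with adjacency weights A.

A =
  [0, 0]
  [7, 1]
A^⊗2 =
  [0, 0]
  [7, 2]

Each entry (A^⊗2)_ij equals the minimum over all length-2 walks i = v_0 → v_1 → … → v_2 = j of Σ_t A[v_t][v_{t+1}]. For example, for (i, j) = (0, 1) we minimise over 2 possible intermediate vertex sequences; the minimum is 0, attained along the walk 0 → 0 → 1.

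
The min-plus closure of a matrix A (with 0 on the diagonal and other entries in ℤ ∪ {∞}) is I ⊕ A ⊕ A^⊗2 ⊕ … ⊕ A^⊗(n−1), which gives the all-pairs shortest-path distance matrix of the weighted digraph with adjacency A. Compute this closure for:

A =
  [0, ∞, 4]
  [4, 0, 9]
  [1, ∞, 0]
Closure =
  [0, ∞, 4]
  [4, 0, 8]
  [1, ∞, 0]

This is the Floyd-Warshall all-pairs shortest-path computation. For each intermediate vertex k = 0, 1, …, 2, update dist[i][j] ← min(dist[i][j], dist[i][k] + dist[k][j]). The final matrix gives, for each (i, j), the minimum total weight of any directed path from i to j (possibly empty when i = j).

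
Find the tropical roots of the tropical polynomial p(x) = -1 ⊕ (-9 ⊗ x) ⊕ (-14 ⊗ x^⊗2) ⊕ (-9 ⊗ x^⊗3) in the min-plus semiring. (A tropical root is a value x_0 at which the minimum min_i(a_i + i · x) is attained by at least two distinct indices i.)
Roots: {-5, 5, 8}

Each tropical root is a break point of the lower envelope of the lines y = a_i + i · x (there are 4 lines, with slopes 0, 1, ..., 3). Only the lines that attain the minimum somewhere contribute to roots; other lines are dominated. Here the surviving (envelope) indices are i = 3, i = 2, i = 1, i = 0.
Intersections between consecutive envelope lines give the roots: for adjacent envelope indices i < j the intersection is x = (a_i − a_j) / (j − i). Reading off the sorted break points: {-5, 5, 8}.
Verification: at each break x_0, at least two indices attain the minimum of min_i(a_i + i · x_0).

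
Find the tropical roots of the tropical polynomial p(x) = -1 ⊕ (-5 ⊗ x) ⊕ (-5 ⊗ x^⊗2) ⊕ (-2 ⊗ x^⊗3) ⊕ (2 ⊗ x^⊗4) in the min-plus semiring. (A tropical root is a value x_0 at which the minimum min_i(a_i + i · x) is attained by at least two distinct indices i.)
Roots: {-4, -3, 0, 4}

Each tropical root is a break point of the lower envelope of the lines y = a_i + i · x (there are 5 lines, with slopes 0, 1, ..., 4). Only the lines that attain the minimum somewhere contribute to roots; other lines are dominated. Here the surviving (envelope) indices are i = 4, i = 3, i = 2, i = 1, i = 0.
Intersections between consecutive envelope lines give the roots: for adjacent envelope indices i < j the intersection is x = (a_i − a_j) / (j − i). Reading off the sorted break points: {-4, -3, 0, 4}.
Verification: at each break x_0, at least two indices attain the minimum of min_i(a_i + i · x_0).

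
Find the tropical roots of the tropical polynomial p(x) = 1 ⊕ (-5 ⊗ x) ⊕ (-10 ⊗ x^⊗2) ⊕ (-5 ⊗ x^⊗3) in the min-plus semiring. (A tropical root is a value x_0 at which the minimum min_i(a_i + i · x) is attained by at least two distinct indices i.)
Roots: {-5, 5, 6}

Each tropical root is a break point of the lower envelope of the lines y = a_i + i · x (there are 4 lines, with slopes 0, 1, ..., 3). Only the lines that attain the minimum somewhere contribute to roots; other lines are dominated. Here the surviving (envelope) indices are i = 3, i = 2, i = 1, i = 0.
Intersections between consecutive envelope lines give the roots: for adjacent envelope indices i < j the intersection is x = (a_i − a_j) / (j − i). Reading off the sorted break points: {-5, 5, 6}.
Verification: at each break x_0, at least two indices attain the minimum of min_i(a_i + i · x_0).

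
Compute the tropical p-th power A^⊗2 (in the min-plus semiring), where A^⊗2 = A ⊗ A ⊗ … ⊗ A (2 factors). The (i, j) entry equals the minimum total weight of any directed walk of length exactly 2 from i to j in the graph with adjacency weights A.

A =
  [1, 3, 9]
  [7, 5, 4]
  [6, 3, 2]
A^⊗2 =
  [2, 4, 7]
  [8, 7, 6]
  [7, 5, 4]

Each entry (A^⊗2)_ij equals the minimum over all length-2 walks i = v_0 → v_1 → … → v_2 = j of Σ_t A[v_t][v_{t+1}]. For example, for (i, j) = (0, 2) we minimise over 3 possible intermediate vertex sequences; the minimum is 7, attained along the walk 0 → 1 → 2.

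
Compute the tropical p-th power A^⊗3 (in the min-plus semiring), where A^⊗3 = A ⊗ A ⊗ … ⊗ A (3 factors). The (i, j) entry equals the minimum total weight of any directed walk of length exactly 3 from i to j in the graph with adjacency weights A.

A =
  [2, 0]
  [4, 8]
A^⊗3 =
  [6, 4]
  [8, 6]

Each entry (A^⊗3)_ij equals the minimum over all length-3 walks i = v_0 → v_1 → … → v_3 = j of Σ_t A[v_t][v_{t+1}]. For example, for (i, j) = (0, 1) we minimise over 4 possible intermediate vertex sequences; the minimum is 4, attained along the walk 0 → 0 → 0 → 1.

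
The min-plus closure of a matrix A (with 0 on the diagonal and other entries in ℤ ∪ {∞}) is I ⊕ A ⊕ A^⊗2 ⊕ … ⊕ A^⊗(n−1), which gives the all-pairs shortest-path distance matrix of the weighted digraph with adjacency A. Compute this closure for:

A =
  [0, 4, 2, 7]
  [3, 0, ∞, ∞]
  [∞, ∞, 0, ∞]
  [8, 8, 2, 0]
Closure =
  [0, 4, 2, 7]
  [3, 0, 5, 10]
  [∞, ∞, 0, ∞]
  [8, 8, 2, 0]

This is the Floyd-Warshall all-pairs shortest-path computation. For each intermediate vertex k = 0, 1, …, 3, update dist[i][j] ← min(dist[i][j], dist[i][k] + dist[k][j]). The final matrix gives, for each (i, j), the minimum total weight of any directed path from i to j (possibly empty when i = j).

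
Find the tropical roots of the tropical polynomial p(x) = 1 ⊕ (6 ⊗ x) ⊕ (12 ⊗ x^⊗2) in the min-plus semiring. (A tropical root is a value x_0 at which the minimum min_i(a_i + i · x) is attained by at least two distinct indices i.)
Roots: {-6, -5}

Each tropical root is a break point of the lower envelope of the lines y = a_i + i · x (there are 3 lines, with slopes 0, 1, ..., 2). Only the lines that attain the minimum somewhere contribute to roots; other lines are dominated. Here the surviving (envelope) indices are i = 2, i = 1, i = 0.
Intersections between consecutive envelope lines give the roots: for adjacent envelope indices i < j the intersection is x = (a_i − a_j) / (j − i). Reading off the sorted break points: {-6, -5}.
Verification: at each break x_0, at least two indices attain the minimum of min_i(a_i + i · x_0).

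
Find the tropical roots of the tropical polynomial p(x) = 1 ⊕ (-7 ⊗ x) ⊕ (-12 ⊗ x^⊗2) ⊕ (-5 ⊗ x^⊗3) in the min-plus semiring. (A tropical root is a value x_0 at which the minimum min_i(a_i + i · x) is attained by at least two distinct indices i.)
Roots: {-7, 5, 8}

Each tropical root is a break point of the lower envelope of the lines y = a_i + i · x (there are 4 lines, with slopes 0, 1, ..., 3). Only the lines that attain the minimum somewhere contribute to roots; other lines are dominated. Here the surviving (envelope) indices are i = 3, i = 2, i = 1, i = 0.
Intersections between consecutive envelope lines give the roots: for adjacent envelope indices i < j the intersection is x = (a_i − a_j) / (j − i). Reading off the sorted break points: {-7, 5, 8}.
Verification: at each break x_0, at least two indices attain the minimum of min_i(a_i + i · x_0).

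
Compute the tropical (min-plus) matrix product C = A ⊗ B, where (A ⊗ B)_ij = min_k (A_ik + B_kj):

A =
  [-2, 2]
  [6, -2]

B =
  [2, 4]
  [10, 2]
A ⊗ B =
  [0, 2]
  [8, 0]

Apply the min-plus product entry-by-entry:
  C[0][0] = min over k of (A[0][0] + B[0][0] = -2 + 2 = 0, A[0][1] + B[1][0] = 2 + 10 = 12) = 0 (attained at k = 0)
  C[0][1] = min over k of (A[0][0] + B[0][1] = -2 + 4 = 2, A[0][1] + B[1][1] = 2 + 2 = 4) = 2 (attained at k = 0)
  C[1][0] = min over k of (A[1][0] + B[0][0] = 6 + 2 = 8, A[1][1] + B[1][0] = -2 + 10 = 8) = 8 (attained at k = 0)
  C[1][1] = min over k of (A[1][0] + B[0][1] = 6 + 4 = 10, A[1][1] + B[1][1] = -2 + 2 = 0) = 0 (attained at k = 1)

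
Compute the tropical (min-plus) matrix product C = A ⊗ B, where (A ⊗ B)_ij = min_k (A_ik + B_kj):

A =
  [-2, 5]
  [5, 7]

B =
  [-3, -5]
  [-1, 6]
A ⊗ B =
  [-5, -7]
  [2, 0]

Apply the min-plus product entry-by-entry:
  C[0][0] = min over k of (A[0][0] + B[0][0] = -2 + -3 = -5, A[0][1] + B[1][0] = 5 + -1 = 4) = -5 (attained at k = 0)
  C[0][1] = min over k of (A[0][0] + B[0][1] = -2 + -5 = -7, A[0][1] + B[1][1] = 5 + 6 = 11) = -7 (attained at k = 0)
  C[1][0] = min over k of (A[1][0] + B[0][0] = 5 + -3 = 2, A[1][1] + B[1][0] = 7 + -1 = 6) = 2 (attained at k = 0)
  C[1][1] = min over k of (A[1][0] + B[0][1] = 5 + -5 = 0, A[1][1] + B[1][1] = 7 + 6 = 13) = 0 (attained at k = 0)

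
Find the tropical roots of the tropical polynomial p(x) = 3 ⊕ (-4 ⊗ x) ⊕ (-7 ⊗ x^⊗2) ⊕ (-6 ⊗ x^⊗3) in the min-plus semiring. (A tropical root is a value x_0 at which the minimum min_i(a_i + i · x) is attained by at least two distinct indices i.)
Roots: {-1, 3, 7}

Each tropical root is a break point of the lower envelope of the lines y = a_i + i · x (there are 4 lines, with slopes 0, 1, ..., 3). Only the lines that attain the minimum somewhere contribute to roots; other lines are dominated. Here the surviving (envelope) indices are i = 3, i = 2, i = 1, i = 0.
Intersections between consecutive envelope lines give the roots: for adjacent envelope indices i < j the intersection is x = (a_i − a_j) / (j − i). Reading off the sorted break points: {-1, 3, 7}.
Verification: at each break x_0, at least two indices attain the minimum of min_i(a_i + i · x_0).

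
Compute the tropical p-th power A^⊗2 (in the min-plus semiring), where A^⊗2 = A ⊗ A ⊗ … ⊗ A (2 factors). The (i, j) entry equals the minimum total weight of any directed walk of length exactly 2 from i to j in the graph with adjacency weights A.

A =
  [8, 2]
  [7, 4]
A^⊗2 =
  [9, 6]
  [11, 8]

Each entry (A^⊗2)_ij equals the minimum over all length-2 walks i = v_0 → v_1 → … → v_2 = j of Σ_t A[v_t][v_{t+1}]. For example, for (i, j) = (0, 1) we minimise over 2 possible intermediate vertex sequences; the minimum is 6, attained along the walk 0 → 1 → 1.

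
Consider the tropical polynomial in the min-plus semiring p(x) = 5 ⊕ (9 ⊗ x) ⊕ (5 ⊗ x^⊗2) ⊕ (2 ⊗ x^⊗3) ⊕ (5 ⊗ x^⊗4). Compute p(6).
p(6) = 5

A tropical monomial a ⊗ x^⊗i evaluates to a + i · x. Evaluating each term at x = 6:
  Term 0 contributes 5 + 0 · 6 = 5
  Term 1 contributes 9 + 1 · 6 = 15
  Term 2 contributes 5 + 2 · 6 = 17
  Term 3 contributes 2 + 3 · 6 = 20
  Term 4 contributes 5 + 4 · 6 = 29
p(6) = ⊕ of these = min[5, 15, 17, 20, 29] = 5.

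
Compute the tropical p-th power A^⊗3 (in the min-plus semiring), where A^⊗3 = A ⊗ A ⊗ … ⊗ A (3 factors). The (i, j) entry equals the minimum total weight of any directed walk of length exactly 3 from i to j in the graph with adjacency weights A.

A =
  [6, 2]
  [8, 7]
A^⊗3 =
  [16, 12]
  [18, 16]

Each entry (A^⊗3)_ij equals the minimum over all length-3 walks i = v_0 → v_1 → … → v_3 = j of Σ_t A[v_t][v_{t+1}]. For example, for (i, j) = (0, 1) we minimise over 4 possible intermediate vertex sequences; the minimum is 12, attained along the walk 0 → 1 → 0 → 1.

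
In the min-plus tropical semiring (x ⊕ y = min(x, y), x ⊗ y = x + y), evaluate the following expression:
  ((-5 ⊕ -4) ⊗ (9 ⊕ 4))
((-5 ⊕ -4) ⊗ (9 ⊕ 4)) = -1

Expand innermost to outermost. Recall ⊕ takes the minimum of its arguments and ⊗ takes their sum. Working out the expression ((-5 ⊕ -4) ⊗ (9 ⊕ 4)) gives -1.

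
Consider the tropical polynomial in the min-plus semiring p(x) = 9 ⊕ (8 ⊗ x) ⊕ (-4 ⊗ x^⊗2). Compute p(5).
p(5) = 6

A tropical monomial a ⊗ x^⊗i evaluates to a + i · x. Evaluating each term at x = 5:
  Term 0 contributes 9 + 0 · 5 = 9
  Term 1 contributes 8 + 1 · 5 = 13
  Term 2 contributes -4 + 2 · 5 = 6
p(5) = ⊕ of these = min[9, 13, 6] = 6.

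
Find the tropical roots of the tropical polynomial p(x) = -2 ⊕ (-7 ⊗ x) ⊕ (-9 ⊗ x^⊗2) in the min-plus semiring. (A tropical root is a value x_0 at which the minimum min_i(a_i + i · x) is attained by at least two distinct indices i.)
Roots: {2, 5}

Each tropical root is a break point of the lower envelope of the lines y = a_i + i · x (there are 3 lines, with slopes 0, 1, ..., 2). Only the lines that attain the minimum somewhere contribute to roots; other lines are dominated. Here the surviving (envelope) indices are i = 2, i = 1, i = 0.
Intersections between consecutive envelope lines give the roots: for adjacent envelope indices i < j the intersection is x = (a_i − a_j) / (j − i). Reading off the sorted break points: {2, 5}.
Verification: at each break x_0, at least two indices attain the minimum of min_i(a_i + i · x_0).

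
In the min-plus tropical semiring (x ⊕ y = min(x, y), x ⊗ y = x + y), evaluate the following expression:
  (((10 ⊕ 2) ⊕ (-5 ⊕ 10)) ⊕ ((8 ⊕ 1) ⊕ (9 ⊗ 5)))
(((10 ⊕ 2) ⊕ (-5 ⊕ 10)) ⊕ ((8 ⊕ 1) ⊕ (9 ⊗ 5))) = -5

Expand innermost to outermost. Recall ⊕ takes the minimum of its arguments and ⊗ takes their sum. Working out the expression (((10 ⊕ 2) ⊕ (-5 ⊕ 10)) ⊕ ((8 ⊕ 1) ⊕ (9 ⊗ 5))) gives -5.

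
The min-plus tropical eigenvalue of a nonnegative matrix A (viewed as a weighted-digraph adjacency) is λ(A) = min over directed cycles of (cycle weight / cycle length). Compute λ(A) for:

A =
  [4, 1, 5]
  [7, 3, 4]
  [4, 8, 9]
λ(A) = 3

Enumerate directed cycles and compute their means (weight / length). Sample:
  cycle 0 → 0: weight = 4, length = 1, mean = 4/1 ≈ 4.000
  cycle 1 → 1: weight = 3, length = 1, mean = 3/1 ≈ 3.000
  cycle 2 → 2: weight = 9, length = 1, mean = 9/1 ≈ 9.000
  cycle 0 → 1 → 0: weight = 8, length = 2, mean = 8/2 ≈ 4.000
  cycle 0 → 2 → 0: weight = 9, length = 2, mean = 9/2 ≈ 4.500
  cycle 1 → 0 → 1: weight = 8, length = 2, mean = 8/2 ≈ 4.000
Minimum mean = 3.000, attained e.g. along the cycle 1 → 1 with weight 3 and length 1. So λ(A) = 3/1 = 3.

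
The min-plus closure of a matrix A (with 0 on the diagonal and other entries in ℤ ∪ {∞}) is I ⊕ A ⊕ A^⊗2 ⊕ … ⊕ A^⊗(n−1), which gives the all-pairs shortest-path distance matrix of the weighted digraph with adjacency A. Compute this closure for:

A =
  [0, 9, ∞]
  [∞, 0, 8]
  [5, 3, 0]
Closure =
  [0, 9, 17]
  [13, 0, 8]
  [5, 3, 0]

This is the Floyd-Warshall all-pairs shortest-path computation. For each intermediate vertex k = 0, 1, …, 2, update dist[i][j] ← min(dist[i][j], dist[i][k] + dist[k][j]). The final matrix gives, for each (i, j), the minimum total weight of any directed path from i to j (possibly empty when i = j).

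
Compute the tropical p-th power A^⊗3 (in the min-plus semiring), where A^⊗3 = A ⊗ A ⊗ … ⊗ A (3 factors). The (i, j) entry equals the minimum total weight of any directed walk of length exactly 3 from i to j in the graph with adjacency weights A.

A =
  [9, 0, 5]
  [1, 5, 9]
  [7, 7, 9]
A^⊗3 =
  [6, 1, 6]
  [2, 6, 10]
  [8, 8, 13]

Each entry (A^⊗3)_ij equals the minimum over all length-3 walks i = v_0 → v_1 → … → v_3 = j of Σ_t A[v_t][v_{t+1}]. For example, for (i, j) = (0, 2) we minimise over 9 possible intermediate vertex sequences; the minimum is 6, attained along the walk 0 → 1 → 0 → 2.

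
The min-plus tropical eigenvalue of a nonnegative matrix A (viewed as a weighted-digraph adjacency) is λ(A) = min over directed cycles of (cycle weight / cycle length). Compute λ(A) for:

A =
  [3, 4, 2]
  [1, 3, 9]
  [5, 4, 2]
λ(A) = 2

Enumerate directed cycles and compute their means (weight / length). Sample:
  cycle 0 → 0: weight = 3, length = 1, mean = 3/1 ≈ 3.000
  cycle 1 → 1: weight = 3, length = 1, mean = 3/1 ≈ 3.000
  cycle 2 → 2: weight = 2, length = 1, mean = 2/1 ≈ 2.000
  cycle 0 → 1 → 0: weight = 5, length = 2, mean = 5/2 ≈ 2.500
  cycle 0 → 2 → 0: weight = 7, length = 2, mean = 7/2 ≈ 3.500
  cycle 1 → 0 → 1: weight = 5, length = 2, mean = 5/2 ≈ 2.500
Minimum mean = 2.000, attained e.g. along the cycle 2 → 2 with weight 2 and length 1. So λ(A) = 2/1 = 2.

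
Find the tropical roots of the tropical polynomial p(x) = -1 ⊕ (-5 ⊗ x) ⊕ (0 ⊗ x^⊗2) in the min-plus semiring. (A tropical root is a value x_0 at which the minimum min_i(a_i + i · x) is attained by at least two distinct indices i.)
Roots: {-5, 4}

Each tropical root is a break point of the lower envelope of the lines y = a_i + i · x (there are 3 lines, with slopes 0, 1, ..., 2). Only the lines that attain the minimum somewhere contribute to roots; other lines are dominated. Here the surviving (envelope) indices are i = 2, i = 1, i = 0.
Intersections between consecutive envelope lines give the roots: for adjacent envelope indices i < j the intersection is x = (a_i − a_j) / (j − i). Reading off the sorted break points: {-5, 4}.
Verification: at each break x_0, at least two indices attain the minimum of min_i(a_i + i · x_0).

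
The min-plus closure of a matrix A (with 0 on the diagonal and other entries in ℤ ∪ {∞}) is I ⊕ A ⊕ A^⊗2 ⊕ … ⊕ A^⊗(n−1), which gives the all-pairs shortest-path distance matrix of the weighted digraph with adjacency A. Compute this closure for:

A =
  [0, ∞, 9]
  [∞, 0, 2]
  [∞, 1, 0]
Closure =
  [0, 10, 9]
  [∞, 0, 2]
  [∞, 1, 0]

This is the Floyd-Warshall all-pairs shortest-path computation. For each intermediate vertex k = 0, 1, …, 2, update dist[i][j] ← min(dist[i][j], dist[i][k] + dist[k][j]). The final matrix gives, for each (i, j), the minimum total weight of any directed path from i to j (possibly empty when i = j).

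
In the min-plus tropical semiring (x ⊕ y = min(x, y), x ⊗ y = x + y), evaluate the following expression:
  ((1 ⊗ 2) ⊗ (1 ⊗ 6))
((1 ⊗ 2) ⊗ (1 ⊗ 6)) = 10

Expand innermost to outermost. Recall ⊕ takes the minimum of its arguments and ⊗ takes their sum. Working out the expression ((1 ⊗ 2) ⊗ (1 ⊗ 6)) gives 10.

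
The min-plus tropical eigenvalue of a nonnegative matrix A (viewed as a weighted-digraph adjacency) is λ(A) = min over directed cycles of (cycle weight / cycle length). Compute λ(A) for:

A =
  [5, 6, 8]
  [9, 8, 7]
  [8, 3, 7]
λ(A) = 5

Enumerate directed cycles and compute their means (weight / length). Sample:
  cycle 0 → 0: weight = 5, length = 1, mean = 5/1 ≈ 5.000
  cycle 1 → 1: weight = 8, length = 1, mean = 8/1 ≈ 8.000
  cycle 2 → 2: weight = 7, length = 1, mean = 7/1 ≈ 7.000
  cycle 0 → 1 → 0: weight = 15, length = 2, mean = 15/2 ≈ 7.500
  cycle 0 → 2 → 0: weight = 16, length = 2, mean = 16/2 ≈ 8.000
  cycle 1 → 0 → 1: weight = 15, length = 2, mean = 15/2 ≈ 7.500
Minimum mean = 5.000, attained e.g. along the cycle 0 → 0 with weight 5 and length 1. So λ(A) = 5/1 = 5.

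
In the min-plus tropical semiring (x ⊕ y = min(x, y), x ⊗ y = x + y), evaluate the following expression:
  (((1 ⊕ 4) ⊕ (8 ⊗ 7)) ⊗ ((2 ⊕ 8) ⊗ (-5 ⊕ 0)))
(((1 ⊕ 4) ⊕ (8 ⊗ 7)) ⊗ ((2 ⊕ 8) ⊗ (-5 ⊕ 0))) = -2

Expand innermost to outermost. Recall ⊕ takes the minimum of its arguments and ⊗ takes their sum. Working out the expression (((1 ⊕ 4) ⊕ (8 ⊗ 7)) ⊗ ((2 ⊕ 8) ⊗ (-5 ⊕ 0))) gives -2.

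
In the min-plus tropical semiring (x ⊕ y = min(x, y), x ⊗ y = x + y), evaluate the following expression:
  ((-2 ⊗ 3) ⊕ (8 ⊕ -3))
((-2 ⊗ 3) ⊕ (8 ⊕ -3)) = -3

Expand innermost to outermost. Recall ⊕ takes the minimum of its arguments and ⊗ takes their sum. Working out the expression ((-2 ⊗ 3) ⊕ (8 ⊕ -3)) gives -3.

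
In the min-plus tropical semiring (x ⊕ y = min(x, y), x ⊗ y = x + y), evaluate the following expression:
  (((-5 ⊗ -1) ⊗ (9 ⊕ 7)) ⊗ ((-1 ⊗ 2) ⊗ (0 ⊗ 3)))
(((-5 ⊗ -1) ⊗ (9 ⊕ 7)) ⊗ ((-1 ⊗ 2) ⊗ (0 ⊗ 3))) = 5

Expand innermost to outermost. Recall ⊕ takes the minimum of its arguments and ⊗ takes their sum. Working out the expression (((-5 ⊗ -1) ⊗ (9 ⊕ 7)) ⊗ ((-1 ⊗ 2) ⊗ (0 ⊗ 3))) gives 5.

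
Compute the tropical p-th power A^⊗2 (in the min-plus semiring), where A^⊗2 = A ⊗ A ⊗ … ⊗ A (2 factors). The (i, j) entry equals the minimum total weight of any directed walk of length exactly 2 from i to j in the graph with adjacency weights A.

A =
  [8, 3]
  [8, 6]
A^⊗2 =
  [11, 9]
  [14, 11]

Each entry (A^⊗2)_ij equals the minimum over all length-2 walks i = v_0 → v_1 → … → v_2 = j of Σ_t A[v_t][v_{t+1}]. For example, for (i, j) = (0, 1) we minimise over 2 possible intermediate vertex sequences; the minimum is 9, attained along the walk 0 → 1 → 1.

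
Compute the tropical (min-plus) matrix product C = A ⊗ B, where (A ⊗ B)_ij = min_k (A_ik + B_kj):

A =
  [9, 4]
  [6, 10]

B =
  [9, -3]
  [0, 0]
A ⊗ B =
  [4, 4]
  [10, 3]

Apply the min-plus product entry-by-entry:
  C[0][0] = min over k of (A[0][0] + B[0][0] = 9 + 9 = 18, A[0][1] + B[1][0] = 4 + 0 = 4) = 4 (attained at k = 1)
  C[0][1] = min over k of (A[0][0] + B[0][1] = 9 + -3 = 6, A[0][1] + B[1][1] = 4 + 0 = 4) = 4 (attained at k = 1)
  C[1][0] = min over k of (A[1][0] + B[0][0] = 6 + 9 = 15, A[1][1] + B[1][0] = 10 + 0 = 10) = 10 (attained at k = 1)
  C[1][1] = min over k of (A[1][0] + B[0][1] = 6 + -3 = 3, A[1][1] + B[1][1] = 10 + 0 = 10) = 3 (attained at k = 0)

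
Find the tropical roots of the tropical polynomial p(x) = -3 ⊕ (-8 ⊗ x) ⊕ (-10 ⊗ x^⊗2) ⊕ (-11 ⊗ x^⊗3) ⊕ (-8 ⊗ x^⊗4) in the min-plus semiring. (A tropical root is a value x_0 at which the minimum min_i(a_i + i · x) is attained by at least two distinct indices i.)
Roots: {-3, 1, 2, 5}

Each tropical root is a break point of the lower envelope of the lines y = a_i + i · x (there are 5 lines, with slopes 0, 1, ..., 4). Only the lines that attain the minimum somewhere contribute to roots; other lines are dominated. Here the surviving (envelope) indices are i = 4, i = 3, i = 2, i = 1, i = 0.
Intersections between consecutive envelope lines give the roots: for adjacent envelope indices i < j the intersection is x = (a_i − a_j) / (j − i). Reading off the sorted break points: {-3, 1, 2, 5}.
Verification: at each break x_0, at least two indices attain the minimum of min_i(a_i + i · x_0).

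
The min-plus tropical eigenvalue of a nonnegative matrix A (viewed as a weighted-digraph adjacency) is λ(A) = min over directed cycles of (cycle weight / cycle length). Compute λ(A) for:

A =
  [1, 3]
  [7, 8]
λ(A) = 1

Enumerate directed cycles and compute their means (weight / length). Sample:
  cycle 0 → 0: weight = 1, length = 1, mean = 1/1 ≈ 1.000
  cycle 1 → 1: weight = 8, length = 1, mean = 8/1 ≈ 8.000
  cycle 0 → 1 → 0: weight = 10, length = 2, mean = 10/2 ≈ 5.000
  cycle 1 → 0 → 1: weight = 10, length = 2, mean = 10/2 ≈ 5.000
Minimum mean = 1.000, attained e.g. along the cycle 0 → 0 with weight 1 and length 1. So λ(A) = 1/1 = 1.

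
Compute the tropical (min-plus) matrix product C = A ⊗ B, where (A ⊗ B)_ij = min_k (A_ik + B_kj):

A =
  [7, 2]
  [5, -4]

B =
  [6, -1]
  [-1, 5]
A ⊗ B =
  [1, 6]
  [-5, 1]

Apply the min-plus product entry-by-entry:
  C[0][0] = min over k of (A[0][0] + B[0][0] = 7 + 6 = 13, A[0][1] + B[1][0] = 2 + -1 = 1) = 1 (attained at k = 1)
  C[0][1] = min over k of (A[0][0] + B[0][1] = 7 + -1 = 6, A[0][1] + B[1][1] = 2 + 5 = 7) = 6 (attained at k = 0)
  C[1][0] = min over k of (A[1][0] + B[0][0] = 5 + 6 = 11, A[1][1] + B[1][0] = -4 + -1 = -5) = -5 (attained at k = 1)
  C[1][1] = min over k of (A[1][0] + B[0][1] = 5 + -1 = 4, A[1][1] + B[1][1] = -4 + 5 = 1) = 1 (attained at k = 1)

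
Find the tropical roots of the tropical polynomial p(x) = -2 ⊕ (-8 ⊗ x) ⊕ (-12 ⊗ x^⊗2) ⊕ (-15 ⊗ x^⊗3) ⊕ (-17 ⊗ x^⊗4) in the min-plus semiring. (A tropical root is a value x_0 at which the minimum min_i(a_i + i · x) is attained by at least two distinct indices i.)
Roots: {2, 3, 4, 6}

Each tropical root is a break point of the lower envelope of the lines y = a_i + i · x (there are 5 lines, with slopes 0, 1, ..., 4). Only the lines that attain the minimum somewhere contribute to roots; other lines are dominated. Here the surviving (envelope) indices are i = 4, i = 3, i = 2, i = 1, i = 0.
Intersections between consecutive envelope lines give the roots: for adjacent envelope indices i < j the intersection is x = (a_i − a_j) / (j − i). Reading off the sorted break points: {2, 3, 4, 6}.
Verification: at each break x_0, at least two indices attain the minimum of min_i(a_i + i · x_0).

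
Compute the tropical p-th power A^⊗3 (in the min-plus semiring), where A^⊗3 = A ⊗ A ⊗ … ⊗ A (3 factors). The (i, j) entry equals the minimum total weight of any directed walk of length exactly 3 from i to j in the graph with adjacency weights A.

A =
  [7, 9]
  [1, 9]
A^⊗3 =
  [17, 19]
  [11, 17]

Each entry (A^⊗3)_ij equals the minimum over all length-3 walks i = v_0 → v_1 → … → v_3 = j of Σ_t A[v_t][v_{t+1}]. For example, for (i, j) = (0, 1) we minimise over 4 possible intermediate vertex sequences; the minimum is 19, attained along the walk 0 → 1 → 0 → 1.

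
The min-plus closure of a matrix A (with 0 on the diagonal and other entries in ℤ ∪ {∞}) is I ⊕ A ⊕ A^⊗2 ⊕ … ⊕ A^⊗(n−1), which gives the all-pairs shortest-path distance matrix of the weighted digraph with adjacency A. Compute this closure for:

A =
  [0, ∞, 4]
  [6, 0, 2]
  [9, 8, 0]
Closure =
  [0, 12, 4]
  [6, 0, 2]
  [9, 8, 0]

This is the Floyd-Warshall all-pairs shortest-path computation. For each intermediate vertex k = 0, 1, …, 2, update dist[i][j] ← min(dist[i][j], dist[i][k] + dist[k][j]). The final matrix gives, for each (i, j), the minimum total weight of any directed path from i to j (possibly empty when i = j).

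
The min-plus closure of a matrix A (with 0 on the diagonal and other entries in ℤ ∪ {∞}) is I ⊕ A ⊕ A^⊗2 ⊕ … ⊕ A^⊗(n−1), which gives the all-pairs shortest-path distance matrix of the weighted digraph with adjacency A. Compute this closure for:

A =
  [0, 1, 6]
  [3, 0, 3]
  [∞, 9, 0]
Closure =
  [0, 1, 4]
  [3, 0, 3]
  [12, 9, 0]

This is the Floyd-Warshall all-pairs shortest-path computation. For each intermediate vertex k = 0, 1, …, 2, update dist[i][j] ← min(dist[i][j], dist[i][k] + dist[k][j]). The final matrix gives, for each (i, j), the minimum total weight of any directed path from i to j (possibly empty when i = j).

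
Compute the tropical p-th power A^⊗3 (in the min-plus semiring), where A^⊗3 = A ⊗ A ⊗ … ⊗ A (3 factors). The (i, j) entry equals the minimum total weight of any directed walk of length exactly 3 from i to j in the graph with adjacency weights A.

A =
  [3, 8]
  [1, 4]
A^⊗3 =
  [9, 14]
  [7, 12]

Each entry (A^⊗3)_ij equals the minimum over all length-3 walks i = v_0 → v_1 → … → v_3 = j of Σ_t A[v_t][v_{t+1}]. For example, for (i, j) = (0, 1) we minimise over 4 possible intermediate vertex sequences; the minimum is 14, attained along the walk 0 → 0 → 0 → 1.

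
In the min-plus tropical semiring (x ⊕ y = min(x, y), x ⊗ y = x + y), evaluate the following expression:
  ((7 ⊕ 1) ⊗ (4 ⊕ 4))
((7 ⊕ 1) ⊗ (4 ⊕ 4)) = 5

Expand innermost to outermost. Recall ⊕ takes the minimum of its arguments and ⊗ takes their sum. Working out the expression ((7 ⊕ 1) ⊗ (4 ⊕ 4)) gives 5.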